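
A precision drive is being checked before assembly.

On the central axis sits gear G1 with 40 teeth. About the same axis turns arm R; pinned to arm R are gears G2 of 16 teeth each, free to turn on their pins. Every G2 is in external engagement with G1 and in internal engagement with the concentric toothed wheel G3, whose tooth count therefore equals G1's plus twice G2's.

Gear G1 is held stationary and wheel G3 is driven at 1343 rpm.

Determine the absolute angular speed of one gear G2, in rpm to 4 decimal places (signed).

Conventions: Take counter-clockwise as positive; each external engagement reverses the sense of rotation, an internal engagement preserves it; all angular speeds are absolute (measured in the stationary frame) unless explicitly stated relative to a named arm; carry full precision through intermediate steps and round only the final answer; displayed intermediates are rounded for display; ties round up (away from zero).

+3021.7500 rpm

recognized (axles ride arm R): planetary set, 40/16/72 teeth
normalise by the input: solve with ω_ring = 1, then scale by 1343 rpm
ring teeth: 40 + 2·16 = 72
40(ω_sun−ω_arm) = −72(ω_ring−ω_arm),  ω_sun = 0, ω_ring = 1
40(0−ω_arm) = −72(1−ω_arm)  ⇒  112·ω_arm = 72  ⇒  ω_arm = 9/14
sun–planet mesh: 40·(0−9/14) = −16·(ω_p−ω_arm)  ⇒  ω_p−ω_arm = 45/28
ω_p = 9/14 + 45/28 = 9/4
scale: ω_p = 9/4 × 1343 rpm = +3021.7500 rpm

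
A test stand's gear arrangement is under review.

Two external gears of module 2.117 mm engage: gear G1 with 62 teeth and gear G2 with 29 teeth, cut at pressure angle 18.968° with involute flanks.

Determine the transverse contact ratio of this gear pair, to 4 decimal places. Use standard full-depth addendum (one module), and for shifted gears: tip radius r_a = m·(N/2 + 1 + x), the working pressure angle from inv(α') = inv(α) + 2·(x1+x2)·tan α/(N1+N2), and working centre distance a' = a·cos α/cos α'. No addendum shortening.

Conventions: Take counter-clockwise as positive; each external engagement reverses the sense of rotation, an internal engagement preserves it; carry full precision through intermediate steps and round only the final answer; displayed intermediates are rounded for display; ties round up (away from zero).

single-mesh involute tooth geometry (62T engaging 29T at module 2.117)
base radii: r_b1 = 62.063471, r_b2 = 29.029688
tip radii: r_a1 = 67.744000, r_a2 = 32.813500
no profile shift: α' = α, a' = a
action lengths: √(r_a1²−r_b1²) = 27.154652, √(r_a2²−r_b2²) = 15.297156
base pitch p_b = π·m·cos α = 6.289618
CR = (27.154652 + 15.297156 − 96.323500·sin 18.96800°)/6.289618 = 1.771620
contact ratio ≈ 1.7716

1.7716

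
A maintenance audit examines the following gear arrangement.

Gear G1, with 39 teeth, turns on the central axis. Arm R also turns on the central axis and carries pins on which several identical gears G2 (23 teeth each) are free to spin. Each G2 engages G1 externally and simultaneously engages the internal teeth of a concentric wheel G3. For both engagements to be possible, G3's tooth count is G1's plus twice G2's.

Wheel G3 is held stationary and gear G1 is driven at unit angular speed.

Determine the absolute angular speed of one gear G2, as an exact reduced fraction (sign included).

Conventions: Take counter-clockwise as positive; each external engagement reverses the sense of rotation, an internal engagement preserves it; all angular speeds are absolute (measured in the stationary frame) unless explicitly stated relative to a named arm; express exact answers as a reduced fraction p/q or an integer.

-39/46

recognized (axles ride arm R): planetary set, 39/23/85 teeth
ring teeth: 39 + 2·23 = 85
39(ω_sun−ω_arm) = −85(ω_ring−ω_arm),  ω_ring = 0, ω_sun = 1
39(1−ω_arm) = −85(0−ω_arm)  ⇒  124·ω_arm = 39  ⇒  ω_arm = 39/124
sun–planet mesh: 39·(1−39/124) = −23·(ω_p−ω_arm)  ⇒  ω_p−ω_arm = -3315/2852
ω_p = 39/124 − 3315/2852 = -39/46
exact speed ratio = -39/46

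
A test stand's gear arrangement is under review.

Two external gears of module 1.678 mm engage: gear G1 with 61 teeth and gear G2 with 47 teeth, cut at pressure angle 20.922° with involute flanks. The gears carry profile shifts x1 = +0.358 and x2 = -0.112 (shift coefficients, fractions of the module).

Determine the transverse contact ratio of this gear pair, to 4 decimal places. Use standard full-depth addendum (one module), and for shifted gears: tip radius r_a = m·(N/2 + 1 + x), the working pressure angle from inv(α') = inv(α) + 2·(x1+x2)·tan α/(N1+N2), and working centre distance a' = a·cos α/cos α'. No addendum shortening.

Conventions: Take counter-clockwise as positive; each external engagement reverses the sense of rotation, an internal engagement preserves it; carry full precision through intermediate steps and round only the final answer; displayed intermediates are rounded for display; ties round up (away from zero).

recognized (one external pair, fixed centres): single-mesh tooth geometry, m = 1.678, N1 = 61, N2 = 47
base radii: r_b1 = 47.804637, r_b2 = 36.833081
tip radii: r_a1 = 53.457724, r_a2 = 40.923064
inv(α') = inv(20.922°) + 2·(+0.358-0.112)·tan α/(61+47) = 0.01888671  ⇒  α' = 21.58164°
a' = a·cos α / cos α' = 90.6120·cos 20.922°/cos 21.58164° = 91.018635
action lengths: √(r_a1²−r_b1²) = 23.925822, √(r_a2²−r_b2²) = 17.833152
base pitch p_b = π·m·cos α = 4.924023
CR = (23.925822 + 17.833152 − 91.018635·sin 21.58164°)/4.924023 = 1.681531
contact ratio ≈ 1.6815

1.6815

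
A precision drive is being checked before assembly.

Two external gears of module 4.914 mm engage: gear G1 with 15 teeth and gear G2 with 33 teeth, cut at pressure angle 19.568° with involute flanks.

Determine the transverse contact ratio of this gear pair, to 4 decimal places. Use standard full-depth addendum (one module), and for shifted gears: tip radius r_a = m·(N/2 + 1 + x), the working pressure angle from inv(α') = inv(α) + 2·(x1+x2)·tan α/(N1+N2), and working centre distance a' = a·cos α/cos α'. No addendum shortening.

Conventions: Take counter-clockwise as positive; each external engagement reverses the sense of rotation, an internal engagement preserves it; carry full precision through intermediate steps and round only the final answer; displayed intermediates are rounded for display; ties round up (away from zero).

1.5941

single-mesh involute tooth geometry (15T engaging 33T at module 4.914)
base radii: r_b1 = 34.726427, r_b2 = 76.398139
tip radii: r_a1 = 41.769000, r_a2 = 85.995000
no profile shift: α' = α, a' = a
action lengths: √(r_a1²−r_b1²) = 23.210442, √(r_a2²−r_b2²) = 39.477391
base pitch p_b = π·m·cos α = 14.546172
CR = (23.210442 + 39.477391 − 117.936000·sin 19.56800°)/14.546172 = 1.594102
contact ratio ≈ 1.5941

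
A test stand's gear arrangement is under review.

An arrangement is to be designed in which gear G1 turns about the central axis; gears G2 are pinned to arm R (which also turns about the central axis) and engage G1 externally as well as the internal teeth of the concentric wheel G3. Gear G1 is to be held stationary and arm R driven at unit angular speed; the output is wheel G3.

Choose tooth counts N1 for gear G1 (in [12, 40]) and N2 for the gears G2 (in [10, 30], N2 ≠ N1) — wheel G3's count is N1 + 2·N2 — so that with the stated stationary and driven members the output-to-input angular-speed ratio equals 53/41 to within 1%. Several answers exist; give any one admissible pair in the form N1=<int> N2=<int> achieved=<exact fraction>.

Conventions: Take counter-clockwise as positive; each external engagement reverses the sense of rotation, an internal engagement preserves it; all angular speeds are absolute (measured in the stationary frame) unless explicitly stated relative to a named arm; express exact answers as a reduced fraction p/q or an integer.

N1=24 N2=29 achieved=53/41

design class (target 53/41): planetary set
Willis with ω_sun = 0: ω_ring/ω_arm = (N1+N3)/N3; set equal to 53/41  ⇒  N3/N1 = 1/(53/41 − 1) = 41/12
N3 = N1 + 2·N2  ⇒  N2/N1 = (N3/N1 − 1)/2 = (41/12 − 1)/2 = 29/24
smallest multiple with N1 ≥ 12 and N2 ≥ 10: k = 1  ⇒  N1 = 1·24 = 24, N2 = 1·29 = 29 (N1 ≤ 40, N2 ≤ 30, N2 ≠ N1 ✓), N3 = 24 + 2·29 = 82
check: (N1+N3)/N3 with N1 = 24, N3 = 82 gives 53/41; |achieved − target| = 0 ≤ 53/4100 ✓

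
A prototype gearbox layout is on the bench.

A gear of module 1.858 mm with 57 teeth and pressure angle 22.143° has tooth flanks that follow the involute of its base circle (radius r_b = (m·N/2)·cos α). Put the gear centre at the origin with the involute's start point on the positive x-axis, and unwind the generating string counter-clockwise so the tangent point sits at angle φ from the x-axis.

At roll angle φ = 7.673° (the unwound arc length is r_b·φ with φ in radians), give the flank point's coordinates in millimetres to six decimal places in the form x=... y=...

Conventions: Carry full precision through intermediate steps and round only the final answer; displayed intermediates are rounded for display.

x=49.485352 y=0.039196

recognized (one wheel, involute flank): single-mesh tooth geometry, m = 1.858, N = 57
pitch radius r_p = m·N/2 = 1.858·57/2 = 52.953000
base radius r_b = r_p·cos α = 52.953000·cos 22.143° = 49.047505
roll angle φ = 7.673° = 0.13391911 rad
x = r_b·(cos φ + φ·sin φ) = 49.485352
y = r_b·(sin φ − φ·cos φ) = 0.039196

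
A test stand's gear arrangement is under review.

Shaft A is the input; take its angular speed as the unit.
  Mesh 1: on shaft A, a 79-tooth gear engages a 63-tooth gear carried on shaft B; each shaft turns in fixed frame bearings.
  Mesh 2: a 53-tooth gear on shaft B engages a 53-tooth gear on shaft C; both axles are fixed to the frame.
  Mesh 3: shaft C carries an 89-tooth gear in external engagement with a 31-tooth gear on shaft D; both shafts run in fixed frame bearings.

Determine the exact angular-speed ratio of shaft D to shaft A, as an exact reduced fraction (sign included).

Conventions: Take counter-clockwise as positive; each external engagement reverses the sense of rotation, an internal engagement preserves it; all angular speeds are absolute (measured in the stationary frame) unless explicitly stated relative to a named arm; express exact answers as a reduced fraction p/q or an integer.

-7031/1953

class = fixed-axis compound train [3 meshes; 3 ratios multiply, 3 sense flips]
mesh 1 [79T→63T]: running ratio 79/63, sense −
mesh 2 [53T→53T]: running ratio 79/63, sense +
mesh 3 [89T→31T]: running ratio 7031/1953, sense −
ω_out/ω_in = -7031/1953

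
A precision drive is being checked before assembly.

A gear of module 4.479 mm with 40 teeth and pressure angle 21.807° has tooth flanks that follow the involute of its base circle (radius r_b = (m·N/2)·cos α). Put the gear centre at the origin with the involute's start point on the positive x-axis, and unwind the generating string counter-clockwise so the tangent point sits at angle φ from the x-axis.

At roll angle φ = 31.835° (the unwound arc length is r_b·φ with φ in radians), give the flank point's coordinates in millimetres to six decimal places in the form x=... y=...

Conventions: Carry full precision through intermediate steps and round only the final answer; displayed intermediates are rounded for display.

x=95.033782 y=4.610238

single-mesh involute tooth geometry (40T wheel at module 4.479)
pitch radius r_p = m·N/2 = 4.479·40/2 = 89.580000
base radius r_b = r_p·cos α = 89.580000·cos 21.807° = 83.169695
roll angle φ = 31.835° = 0.55562557 rad
x = r_b·(cos φ + φ·sin φ) = 95.033782
y = r_b·(sin φ − φ·cos φ) = 4.610238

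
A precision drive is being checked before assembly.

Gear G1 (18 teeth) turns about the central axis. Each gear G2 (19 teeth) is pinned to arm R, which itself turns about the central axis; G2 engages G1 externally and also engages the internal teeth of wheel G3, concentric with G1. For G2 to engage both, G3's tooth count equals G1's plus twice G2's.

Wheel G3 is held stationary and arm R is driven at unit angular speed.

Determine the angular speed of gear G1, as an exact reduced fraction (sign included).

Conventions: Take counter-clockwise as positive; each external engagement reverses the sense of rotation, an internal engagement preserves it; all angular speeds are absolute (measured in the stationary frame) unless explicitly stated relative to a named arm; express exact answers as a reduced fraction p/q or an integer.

topology: planetary set — G1 18T / G2 19T / G3 56T, arm = carrier (Willis)
ring teeth: 18 + 2·19 = 56
18(ω_sun−ω_arm) = −56(ω_ring−ω_arm),  ω_ring = 0, ω_arm = 1
ω_sun = 1 − (56/18)(0−1) = 37/9
exact speed ratio = 37/9

37/9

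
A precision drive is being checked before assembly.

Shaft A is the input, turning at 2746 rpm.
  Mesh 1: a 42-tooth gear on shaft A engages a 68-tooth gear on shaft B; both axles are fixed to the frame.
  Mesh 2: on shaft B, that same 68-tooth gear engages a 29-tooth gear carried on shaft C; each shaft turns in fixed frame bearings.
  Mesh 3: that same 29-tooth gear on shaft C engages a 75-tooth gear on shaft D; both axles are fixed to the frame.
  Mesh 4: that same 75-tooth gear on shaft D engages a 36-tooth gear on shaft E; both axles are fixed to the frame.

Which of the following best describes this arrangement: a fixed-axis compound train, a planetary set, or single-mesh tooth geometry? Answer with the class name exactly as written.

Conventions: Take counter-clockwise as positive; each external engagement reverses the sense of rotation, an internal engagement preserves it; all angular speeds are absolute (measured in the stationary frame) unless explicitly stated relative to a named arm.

4-mesh fixed-axis compound train (all bearings frame-fixed)
classification: fixed-axis compound train

fixed-axis compound train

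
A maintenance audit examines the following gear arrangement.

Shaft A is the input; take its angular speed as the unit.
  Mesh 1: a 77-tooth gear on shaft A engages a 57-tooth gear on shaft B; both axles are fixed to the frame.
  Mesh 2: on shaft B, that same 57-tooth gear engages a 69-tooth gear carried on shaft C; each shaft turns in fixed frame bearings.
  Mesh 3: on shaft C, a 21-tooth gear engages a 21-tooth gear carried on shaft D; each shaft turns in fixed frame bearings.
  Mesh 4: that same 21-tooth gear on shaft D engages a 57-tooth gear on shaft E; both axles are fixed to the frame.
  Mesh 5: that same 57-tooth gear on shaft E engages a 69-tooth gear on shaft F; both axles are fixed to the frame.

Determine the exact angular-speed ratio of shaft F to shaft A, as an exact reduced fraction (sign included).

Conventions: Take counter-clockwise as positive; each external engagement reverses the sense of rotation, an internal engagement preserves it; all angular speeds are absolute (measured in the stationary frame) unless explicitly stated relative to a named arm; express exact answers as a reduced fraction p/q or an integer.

-539/1587

class = fixed-axis compound train [5 meshes; 5 ratios multiply, 5 sense flips]
mesh 1 [77T→57T]: running ratio 77/57, sense −
mesh 2 [57T→69T]: running ratio 77/69, sense +
mesh 3 [21T→21T]: running ratio 77/69, sense −
mesh 4 [21T→57T]: running ratio 539/1311, sense +
mesh 5 [57T→69T]: running ratio 539/1587, sense −
ω_out/ω_in = -539/1587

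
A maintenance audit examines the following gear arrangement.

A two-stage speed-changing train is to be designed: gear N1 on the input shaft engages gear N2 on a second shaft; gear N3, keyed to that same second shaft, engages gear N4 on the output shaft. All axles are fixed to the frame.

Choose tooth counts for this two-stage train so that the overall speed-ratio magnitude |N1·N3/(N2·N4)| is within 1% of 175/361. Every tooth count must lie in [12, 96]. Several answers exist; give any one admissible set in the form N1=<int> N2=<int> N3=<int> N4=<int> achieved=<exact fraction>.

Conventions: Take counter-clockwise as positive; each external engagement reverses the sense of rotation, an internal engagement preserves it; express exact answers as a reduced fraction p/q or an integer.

N1=14 N2=19 N3=25 N4=38 achieved=175/361

class = fixed-axis compound train [2-stage, 175/361 wanted]
target = 175/361 in lowest terms: an exact hit needs N1·N3 = k·175 and N2·N4 = k·361 for one integer k, every count in [12, 96]; additionally prefer no 1:1 stage (N1 ≠ N2, N3 ≠ N4)
k = 1: no 1:1-free in-range split of k·175 and k·361 into factor pairs; take k = 2
k = 2: N1·N3 = 350 = 14·25, N2·N4 = 722 = 19·38
achieved = 14·25/(19·38) = 175/361; |achieved − target| = 0 ≤ 7/1444 ✓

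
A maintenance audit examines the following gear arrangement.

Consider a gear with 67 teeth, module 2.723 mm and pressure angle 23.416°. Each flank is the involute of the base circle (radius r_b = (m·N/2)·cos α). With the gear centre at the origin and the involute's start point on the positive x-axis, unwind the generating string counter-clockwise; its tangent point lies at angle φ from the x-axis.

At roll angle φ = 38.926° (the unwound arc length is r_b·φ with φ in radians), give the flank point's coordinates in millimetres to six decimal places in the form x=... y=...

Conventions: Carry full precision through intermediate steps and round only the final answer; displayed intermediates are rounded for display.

x=100.853628 y=8.352512

topology: single-mesh involute geometry — m = 2.723, N = 67
pitch radius r_p = m·N/2 = 2.723·67/2 = 91.220500
base radius r_b = r_p·cos α = 91.220500·cos 23.416° = 83.707916
roll angle φ = 38.926° = 0.67938686 rad
x = r_b·(cos φ + φ·sin φ) = 100.853628
y = r_b·(sin φ − φ·cos φ) = 8.352512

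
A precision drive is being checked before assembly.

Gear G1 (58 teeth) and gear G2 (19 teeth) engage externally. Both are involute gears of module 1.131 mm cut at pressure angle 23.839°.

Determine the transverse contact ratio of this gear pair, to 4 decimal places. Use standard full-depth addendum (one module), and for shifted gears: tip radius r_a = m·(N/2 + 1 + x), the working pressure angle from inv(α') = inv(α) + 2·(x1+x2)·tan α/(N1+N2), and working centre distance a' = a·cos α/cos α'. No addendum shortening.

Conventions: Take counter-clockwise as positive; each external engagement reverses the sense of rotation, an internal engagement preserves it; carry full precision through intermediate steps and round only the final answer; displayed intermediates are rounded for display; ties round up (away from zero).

1.5129

topology: single-mesh involute geometry — m = 1.131, 58T/19T pair
base radii: r_b1 = 30.000746, r_b2 = 9.827831
tip radii: r_a1 = 33.930000, r_a2 = 11.875500
no profile shift: α' = α, a' = a
action lengths: √(r_a1²−r_b1²) = 15.849295, √(r_a2²−r_b2²) = 6.666427
base pitch p_b = π·m·cos α = 3.250004
CR = (15.849295 + 6.666427 − 43.543500·sin 23.83900°)/3.250004 = 1.512870
contact ratio ≈ 1.5129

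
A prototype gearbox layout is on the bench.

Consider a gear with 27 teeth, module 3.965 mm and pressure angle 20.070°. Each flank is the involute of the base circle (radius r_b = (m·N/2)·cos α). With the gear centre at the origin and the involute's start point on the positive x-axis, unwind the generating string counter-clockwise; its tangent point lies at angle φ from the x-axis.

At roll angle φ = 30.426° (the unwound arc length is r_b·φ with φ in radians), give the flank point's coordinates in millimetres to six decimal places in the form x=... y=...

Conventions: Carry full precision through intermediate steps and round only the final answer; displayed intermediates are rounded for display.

topology: single-mesh involute geometry — m = 3.965, N = 27
pitch radius r_p = m·N/2 = 3.965·27/2 = 53.527500
base radius r_b = r_p·cos α = 53.527500·cos 20.070° = 50.276992
roll angle φ = 30.426° = 0.53103388 rad
x = r_b·(cos φ + φ·sin φ) = 56.873979
y = r_b·(sin φ − φ·cos φ) = 2.439596

x=56.873979 y=2.439596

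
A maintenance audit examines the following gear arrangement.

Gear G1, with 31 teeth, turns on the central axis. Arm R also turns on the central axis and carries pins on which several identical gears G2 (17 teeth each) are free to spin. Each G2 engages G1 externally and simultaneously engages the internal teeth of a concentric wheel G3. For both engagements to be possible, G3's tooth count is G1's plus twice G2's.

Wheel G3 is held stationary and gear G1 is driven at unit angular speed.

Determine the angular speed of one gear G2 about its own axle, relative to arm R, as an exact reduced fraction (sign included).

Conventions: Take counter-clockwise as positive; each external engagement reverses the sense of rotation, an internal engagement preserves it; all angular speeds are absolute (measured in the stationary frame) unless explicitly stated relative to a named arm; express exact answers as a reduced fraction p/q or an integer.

-2015/1632

recognized (axles ride arm R): planetary set, 31/17/65 teeth
ring teeth: 31 + 2·17 = 65
31(ω_sun−ω_arm) = −65(ω_ring−ω_arm),  ω_ring = 0, ω_sun = 1
31(1−ω_arm) = −65(0−ω_arm)  ⇒  96·ω_arm = 31  ⇒  ω_arm = 31/96
sun–planet mesh: 31·(1−31/96) = −17·(ω_p−ω_arm)  ⇒  ω_p−ω_arm = -2015/1632
exact speed ratio = -2015/1632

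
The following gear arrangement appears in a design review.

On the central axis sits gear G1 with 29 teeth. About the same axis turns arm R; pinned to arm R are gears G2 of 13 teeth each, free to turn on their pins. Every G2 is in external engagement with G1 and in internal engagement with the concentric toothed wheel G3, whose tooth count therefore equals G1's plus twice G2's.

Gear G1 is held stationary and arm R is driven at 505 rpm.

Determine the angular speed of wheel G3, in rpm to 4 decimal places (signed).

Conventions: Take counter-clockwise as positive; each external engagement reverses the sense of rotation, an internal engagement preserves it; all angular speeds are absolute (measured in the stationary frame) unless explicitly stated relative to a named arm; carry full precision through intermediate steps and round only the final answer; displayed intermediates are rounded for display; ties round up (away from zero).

+771.2727 rpm

recognized (axles ride arm R): planetary set, 29/13/55 teeth
normalise by the input: solve with ω_arm = 1, then scale by 505 rpm
ring teeth: 29 + 2·13 = 55
29(ω_sun−ω_arm) = −55(ω_ring−ω_arm),  ω_sun = 0, ω_arm = 1
ω_ring = 1 − (29/55)(0−1) = 84/55
scale: ω_ring = 84/55 × 505 rpm = +771.2727 rpm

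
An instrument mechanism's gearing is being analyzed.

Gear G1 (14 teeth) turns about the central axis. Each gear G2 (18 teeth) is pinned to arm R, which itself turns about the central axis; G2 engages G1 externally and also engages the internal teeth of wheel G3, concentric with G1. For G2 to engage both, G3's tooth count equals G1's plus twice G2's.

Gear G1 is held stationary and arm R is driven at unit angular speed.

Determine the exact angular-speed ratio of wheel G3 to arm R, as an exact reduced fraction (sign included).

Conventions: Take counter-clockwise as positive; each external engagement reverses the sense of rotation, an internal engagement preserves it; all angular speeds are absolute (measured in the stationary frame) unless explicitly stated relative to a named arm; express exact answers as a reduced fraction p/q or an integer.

32/25

planetary set (14T centre, 18T on arm, 50T internal) — Willis relation
ring teeth: 14 + 2·18 = 50
14(ω_sun−ω_arm) = −50(ω_ring−ω_arm),  ω_sun = 0, ω_arm = 1
ω_ring = 1 − (14/50)(0−1) = 32/25
ω_out/ω_in = 32/25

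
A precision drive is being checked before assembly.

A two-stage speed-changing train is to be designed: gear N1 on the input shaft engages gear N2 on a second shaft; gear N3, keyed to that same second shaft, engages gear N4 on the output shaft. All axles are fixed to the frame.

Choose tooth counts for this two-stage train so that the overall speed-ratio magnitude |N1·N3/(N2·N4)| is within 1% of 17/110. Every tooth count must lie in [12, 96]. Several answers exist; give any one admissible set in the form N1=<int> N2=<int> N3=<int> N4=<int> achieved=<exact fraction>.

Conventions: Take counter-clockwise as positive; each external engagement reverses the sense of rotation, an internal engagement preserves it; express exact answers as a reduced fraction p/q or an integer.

N1=12 N2=15 N3=17 N4=88 achieved=17/110

design class (target 17/110): fixed-axis compound train
target = 17/110 in lowest terms: an exact hit needs N1·N3 = k·17 and N2·N4 = k·110 for one integer k, every count in [12, 96]; additionally prefer no 1:1 stage (N1 ≠ N2, N3 ≠ N4)
k = 1…11: no 1:1-free in-range split of k·17 and k·110 into factor pairs; take k = 12
k = 12: N1·N3 = 204 = 12·17, N2·N4 = 1320 = 15·88
achieved = 12·17/(15·88) = 17/110; |achieved − target| = 0 ≤ 17/11000 ✓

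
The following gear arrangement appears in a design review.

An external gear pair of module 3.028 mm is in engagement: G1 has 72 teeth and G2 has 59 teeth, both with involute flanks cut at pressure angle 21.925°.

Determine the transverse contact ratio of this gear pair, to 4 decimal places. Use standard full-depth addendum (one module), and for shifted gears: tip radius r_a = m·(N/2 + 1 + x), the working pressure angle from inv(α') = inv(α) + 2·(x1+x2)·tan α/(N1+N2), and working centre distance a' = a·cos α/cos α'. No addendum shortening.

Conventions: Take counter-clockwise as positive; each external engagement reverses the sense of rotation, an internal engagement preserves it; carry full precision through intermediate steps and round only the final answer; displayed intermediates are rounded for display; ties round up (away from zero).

1.6938

recognized (one external pair, fixed centres): single-mesh tooth geometry, m = 3.028, N1 = 72, N2 = 59
base radii: r_b1 = 101.123824, r_b2 = 82.865356
tip radii: r_a1 = 112.036000, r_a2 = 92.354000
no profile shift: α' = α, a' = a
action lengths: √(r_a1²−r_b1²) = 48.229011, √(r_a2²−r_b2²) = 40.774920
base pitch p_b = π·m·cos α = 8.824718
CR = (48.229011 + 40.774920 − 198.334000·sin 21.92500°)/8.824718 = 1.693820
contact ratio ≈ 1.6938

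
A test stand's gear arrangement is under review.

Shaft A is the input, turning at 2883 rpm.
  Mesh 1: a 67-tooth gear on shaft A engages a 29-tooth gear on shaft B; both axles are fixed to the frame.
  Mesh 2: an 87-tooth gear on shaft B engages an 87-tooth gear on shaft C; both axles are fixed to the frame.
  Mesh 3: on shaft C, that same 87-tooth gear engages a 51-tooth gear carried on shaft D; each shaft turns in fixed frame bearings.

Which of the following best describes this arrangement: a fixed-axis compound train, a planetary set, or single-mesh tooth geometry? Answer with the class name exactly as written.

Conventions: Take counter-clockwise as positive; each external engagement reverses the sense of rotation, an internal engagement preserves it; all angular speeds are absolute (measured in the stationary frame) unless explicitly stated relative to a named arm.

fixed-axis compound train

recognized (4 fixed axles, 3 meshes): fixed-axis compound train
classification: fixed-axis compound train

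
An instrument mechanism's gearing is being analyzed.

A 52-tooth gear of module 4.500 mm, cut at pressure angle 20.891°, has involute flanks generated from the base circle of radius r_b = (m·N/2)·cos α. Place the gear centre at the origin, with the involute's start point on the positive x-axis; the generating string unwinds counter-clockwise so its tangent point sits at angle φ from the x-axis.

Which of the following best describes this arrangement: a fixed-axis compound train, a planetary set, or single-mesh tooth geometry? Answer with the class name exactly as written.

single-mesh tooth geometry

single-mesh involute tooth geometry (52T wheel at module 4.500)
classification: single-mesh tooth geometry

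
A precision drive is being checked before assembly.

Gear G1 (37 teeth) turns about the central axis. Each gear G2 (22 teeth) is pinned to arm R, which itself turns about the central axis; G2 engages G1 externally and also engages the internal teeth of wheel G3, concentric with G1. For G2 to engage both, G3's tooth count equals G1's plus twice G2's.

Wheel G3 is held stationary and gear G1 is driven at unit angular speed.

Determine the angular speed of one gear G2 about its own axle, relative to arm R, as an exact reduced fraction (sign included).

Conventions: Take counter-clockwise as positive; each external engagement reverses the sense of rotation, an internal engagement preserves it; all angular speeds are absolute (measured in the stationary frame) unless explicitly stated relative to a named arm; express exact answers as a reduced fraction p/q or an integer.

-2997/2596

planetary set (37T centre, 22T on arm, 81T internal) — Willis relation
ring teeth: 37 + 2·22 = 81
37(ω_sun−ω_arm) = −81(ω_ring−ω_arm),  ω_ring = 0, ω_sun = 1
37(1−ω_arm) = −81(0−ω_arm)  ⇒  118·ω_arm = 37  ⇒  ω_arm = 37/118
sun–planet mesh: 37·(1−37/118) = −22·(ω_p−ω_arm)  ⇒  ω_p−ω_arm = -2997/2596
exact speed ratio = -2997/2596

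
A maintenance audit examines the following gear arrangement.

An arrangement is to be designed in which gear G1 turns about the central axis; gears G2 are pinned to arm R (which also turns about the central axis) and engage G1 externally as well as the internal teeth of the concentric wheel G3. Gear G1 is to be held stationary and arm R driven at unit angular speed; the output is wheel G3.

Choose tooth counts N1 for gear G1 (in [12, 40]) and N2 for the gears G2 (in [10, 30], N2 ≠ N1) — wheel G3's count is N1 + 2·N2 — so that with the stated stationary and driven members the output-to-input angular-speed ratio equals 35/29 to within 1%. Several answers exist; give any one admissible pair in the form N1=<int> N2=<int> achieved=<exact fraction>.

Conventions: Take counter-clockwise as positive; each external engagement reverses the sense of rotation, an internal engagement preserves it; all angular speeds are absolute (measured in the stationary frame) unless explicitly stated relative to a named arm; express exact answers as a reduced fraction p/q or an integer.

design class (target 35/29): planetary set
Willis with ω_sun = 0: ω_ring/ω_arm = (N1+N3)/N3; set equal to 35/29  ⇒  N3/N1 = 1/(35/29 − 1) = 29/6
N3 = N1 + 2·N2  ⇒  N2/N1 = (N3/N1 − 1)/2 = (29/6 − 1)/2 = 23/12
smallest multiple with N1 ≥ 12 and N2 ≥ 10: k = 1  ⇒  N1 = 1·12 = 12, N2 = 1·23 = 23 (N1 ≤ 40, N2 ≤ 30, N2 ≠ N1 ✓), N3 = 12 + 2·23 = 58
check: (N1+N3)/N3 with N1 = 12, N3 = 58 gives 35/29; |achieved − target| = 0 ≤ 7/580 ✓

N1=12 N2=23 achieved=35/29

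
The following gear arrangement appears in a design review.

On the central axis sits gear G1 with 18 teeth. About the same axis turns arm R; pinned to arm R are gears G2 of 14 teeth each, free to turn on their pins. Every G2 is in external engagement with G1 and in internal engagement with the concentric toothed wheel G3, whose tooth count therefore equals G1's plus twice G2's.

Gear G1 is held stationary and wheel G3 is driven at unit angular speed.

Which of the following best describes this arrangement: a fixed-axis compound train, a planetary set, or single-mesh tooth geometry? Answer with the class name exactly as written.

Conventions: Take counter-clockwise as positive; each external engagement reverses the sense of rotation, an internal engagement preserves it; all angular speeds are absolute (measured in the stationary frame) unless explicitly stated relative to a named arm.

planetary set

planetary set (18T centre, 14T on arm, 46T internal) — Willis relation
classification: planetary set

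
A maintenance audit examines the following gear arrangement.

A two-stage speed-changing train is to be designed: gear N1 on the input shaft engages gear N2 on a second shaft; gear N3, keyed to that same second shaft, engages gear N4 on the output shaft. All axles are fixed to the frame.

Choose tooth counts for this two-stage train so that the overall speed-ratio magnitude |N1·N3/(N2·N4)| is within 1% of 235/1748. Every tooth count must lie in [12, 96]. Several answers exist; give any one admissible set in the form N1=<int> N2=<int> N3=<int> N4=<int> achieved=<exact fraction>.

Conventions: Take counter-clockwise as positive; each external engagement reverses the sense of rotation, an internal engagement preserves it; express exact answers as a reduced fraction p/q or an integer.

N1=15 N2=57 N3=47 N4=92 achieved=235/1748

class = fixed-axis compound train [2-stage, 235/1748 wanted]
target = 235/1748 in lowest terms: an exact hit needs N1·N3 = k·235 and N2·N4 = k·1748 for one integer k, every count in [12, 96]; additionally prefer no 1:1 stage (N1 ≠ N2, N3 ≠ N4)
k = 1…2: no 1:1-free in-range split of k·235 and k·1748 into factor pairs; take k = 3
k = 3: N1·N3 = 705 = 15·47, N2·N4 = 5244 = 57·92
achieved = 15·47/(57·92) = 235/1748; |achieved − target| = 0 ≤ 47/34960 ✓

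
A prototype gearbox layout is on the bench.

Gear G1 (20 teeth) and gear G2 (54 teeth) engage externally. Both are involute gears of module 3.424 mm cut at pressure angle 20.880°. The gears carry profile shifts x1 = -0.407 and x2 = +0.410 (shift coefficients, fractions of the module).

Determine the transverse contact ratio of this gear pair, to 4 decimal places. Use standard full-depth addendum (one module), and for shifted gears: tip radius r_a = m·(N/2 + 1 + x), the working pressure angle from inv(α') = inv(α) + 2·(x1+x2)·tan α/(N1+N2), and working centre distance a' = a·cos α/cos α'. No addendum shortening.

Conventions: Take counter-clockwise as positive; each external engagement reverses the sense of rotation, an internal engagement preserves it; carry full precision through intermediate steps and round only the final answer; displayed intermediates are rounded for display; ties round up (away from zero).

recognized (one external pair, fixed centres): single-mesh tooth geometry, m = 3.424, N1 = 20, N2 = 54
base radii: r_b1 = 31.991423, r_b2 = 86.376842
tip radii: r_a1 = 36.270432, r_a2 = 97.275840
inv(α') = inv(20.880°) + 2·(-0.407+0.410)·tan α/(20+54) = 0.01706914  ⇒  α' = 20.89217°
a' = a·cos α / cos α' = 126.6880·cos 20.880°/cos 20.89217° = 126.698269
action lengths: √(r_a1²−r_b1²) = 17.090731, √(r_a2²−r_b2²) = 44.739582
base pitch p_b = π·m·cos α = 10.050402
CR = (17.090731 + 44.739582 − 126.698269·sin 20.89217°)/10.050402 = 1.656491
contact ratio ≈ 1.6565

1.6565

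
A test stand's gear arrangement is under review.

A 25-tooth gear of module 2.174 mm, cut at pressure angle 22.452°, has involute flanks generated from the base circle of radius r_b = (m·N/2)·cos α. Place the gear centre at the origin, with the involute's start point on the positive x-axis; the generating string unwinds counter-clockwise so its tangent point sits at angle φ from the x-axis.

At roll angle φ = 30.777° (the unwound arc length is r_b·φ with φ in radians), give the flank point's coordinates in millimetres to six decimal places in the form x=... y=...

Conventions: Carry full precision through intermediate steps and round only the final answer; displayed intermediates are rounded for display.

x=28.481287 y=1.260497

recognized (one wheel, involute flank): single-mesh tooth geometry, m = 2.174, N = 25
pitch radius r_p = m·N/2 = 2.174·25/2 = 27.175000
base radius r_b = r_p·cos α = 27.175000·cos 22.452° = 25.115130
roll angle φ = 30.777° = 0.53715998 rad
x = r_b·(cos φ + φ·sin φ) = 28.481287
y = r_b·(sin φ − φ·cos φ) = 1.260497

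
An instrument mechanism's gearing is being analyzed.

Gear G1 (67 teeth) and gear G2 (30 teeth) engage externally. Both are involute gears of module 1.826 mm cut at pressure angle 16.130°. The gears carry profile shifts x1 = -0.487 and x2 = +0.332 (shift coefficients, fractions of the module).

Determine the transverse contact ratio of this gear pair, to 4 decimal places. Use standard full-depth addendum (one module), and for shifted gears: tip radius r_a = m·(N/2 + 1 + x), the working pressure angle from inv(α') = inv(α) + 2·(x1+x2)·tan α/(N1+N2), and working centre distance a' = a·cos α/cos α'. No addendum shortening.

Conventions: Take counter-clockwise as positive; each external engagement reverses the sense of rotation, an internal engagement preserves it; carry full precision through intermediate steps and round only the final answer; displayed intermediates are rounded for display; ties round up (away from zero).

1.9238

single-mesh involute tooth geometry (67T engaging 30T at module 1.826)
base radii: r_b1 = 58.762931, r_b2 = 26.311760
tip radii: r_a1 = 62.107738, r_a2 = 29.822232
inv(α') = inv(16.130°) + 2·(-0.487+0.332)·tan α/(67+30) = 0.00675661  ⇒  α' = 15.46872°
a' = a·cos α / cos α' = 88.5610·cos 16.130°/cos 15.46872° = 88.272247
action lengths: √(r_a1²−r_b1²) = 20.106939, √(r_a2²−r_b2²) = 14.037692
base pitch p_b = π·m·cos α = 5.510722
CR = (20.106939 + 14.037692 − 88.272247·sin 15.46872°)/5.510722 = 1.923766
contact ratio ≈ 1.9238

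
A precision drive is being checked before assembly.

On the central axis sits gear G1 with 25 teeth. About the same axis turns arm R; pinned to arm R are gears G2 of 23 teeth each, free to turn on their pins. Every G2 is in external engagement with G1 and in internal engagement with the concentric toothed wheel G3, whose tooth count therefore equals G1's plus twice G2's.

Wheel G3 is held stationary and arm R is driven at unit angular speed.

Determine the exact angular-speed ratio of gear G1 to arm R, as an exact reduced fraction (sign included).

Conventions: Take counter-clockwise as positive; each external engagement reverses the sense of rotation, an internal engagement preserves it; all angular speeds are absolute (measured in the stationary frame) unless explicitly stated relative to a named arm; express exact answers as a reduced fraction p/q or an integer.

topology: planetary set — G1 25T / G2 23T / G3 71T, arm = carrier (Willis)
ring teeth: 25 + 2·23 = 71
25(ω_sun−ω_arm) = −71(ω_ring−ω_arm),  ω_ring = 0, ω_arm = 1
ω_sun = 1 − (71/25)(0−1) = 96/25
ω_out/ω_in = 96/25

96/25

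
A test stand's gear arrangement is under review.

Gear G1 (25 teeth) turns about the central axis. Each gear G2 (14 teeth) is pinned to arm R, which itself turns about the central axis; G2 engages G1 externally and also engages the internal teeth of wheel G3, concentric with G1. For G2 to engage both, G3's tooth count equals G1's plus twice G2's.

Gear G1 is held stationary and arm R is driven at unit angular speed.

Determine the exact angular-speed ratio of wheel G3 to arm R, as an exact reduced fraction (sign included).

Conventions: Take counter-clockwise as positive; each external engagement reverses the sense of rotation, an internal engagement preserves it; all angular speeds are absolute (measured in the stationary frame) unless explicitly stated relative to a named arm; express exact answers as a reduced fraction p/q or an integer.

78/53

planetary set (25T centre, 14T on arm, 53T internal) — Willis relation
ring teeth: 25 + 2·14 = 53
25(ω_sun−ω_arm) = −53(ω_ring−ω_arm),  ω_sun = 0, ω_arm = 1
ω_ring = 1 − (25/53)(0−1) = 78/53
ω_out/ω_in = 78/53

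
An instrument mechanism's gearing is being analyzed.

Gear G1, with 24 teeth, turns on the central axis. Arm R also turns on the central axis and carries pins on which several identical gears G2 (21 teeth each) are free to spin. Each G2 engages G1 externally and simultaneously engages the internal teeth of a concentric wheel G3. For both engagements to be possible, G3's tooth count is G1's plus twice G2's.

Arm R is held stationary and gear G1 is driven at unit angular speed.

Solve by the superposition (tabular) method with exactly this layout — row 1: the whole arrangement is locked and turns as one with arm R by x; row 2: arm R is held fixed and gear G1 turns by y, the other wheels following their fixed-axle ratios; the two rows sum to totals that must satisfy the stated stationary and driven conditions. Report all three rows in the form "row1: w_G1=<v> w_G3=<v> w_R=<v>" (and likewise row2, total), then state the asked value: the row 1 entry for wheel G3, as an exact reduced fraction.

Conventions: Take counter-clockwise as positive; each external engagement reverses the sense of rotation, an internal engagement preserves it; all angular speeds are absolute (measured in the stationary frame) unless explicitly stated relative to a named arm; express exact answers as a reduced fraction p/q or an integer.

class = planetary set [G3 = 24+2·21 = 66; Willis about the carrier]
superposition row 1 [locked train]: every member turns x
row 2 — arm fixed, fixed-axis ratios: sun y, ring −(24/66)·y, arm 0
boundary: total ω_arm = x = 0 and total ω_sun = x + y = 1  ⇒  y = 1, x = 0
row 2 ring = −(24/66)·1 = -4/11
totals (row 1 + row 2): sun 0 + 1 = 1, ring 0 + (-4/11) = -4/11, arm 0 + 0 = 0
asked cell (row1, ring) = 0

row1: w_G1=0 w_G3=0 w_R=0
row2: w_G1=1 w_G3=-4/11 w_R=0
total: w_G1=1 w_G3=-4/11 w_R=0
asked value: 0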